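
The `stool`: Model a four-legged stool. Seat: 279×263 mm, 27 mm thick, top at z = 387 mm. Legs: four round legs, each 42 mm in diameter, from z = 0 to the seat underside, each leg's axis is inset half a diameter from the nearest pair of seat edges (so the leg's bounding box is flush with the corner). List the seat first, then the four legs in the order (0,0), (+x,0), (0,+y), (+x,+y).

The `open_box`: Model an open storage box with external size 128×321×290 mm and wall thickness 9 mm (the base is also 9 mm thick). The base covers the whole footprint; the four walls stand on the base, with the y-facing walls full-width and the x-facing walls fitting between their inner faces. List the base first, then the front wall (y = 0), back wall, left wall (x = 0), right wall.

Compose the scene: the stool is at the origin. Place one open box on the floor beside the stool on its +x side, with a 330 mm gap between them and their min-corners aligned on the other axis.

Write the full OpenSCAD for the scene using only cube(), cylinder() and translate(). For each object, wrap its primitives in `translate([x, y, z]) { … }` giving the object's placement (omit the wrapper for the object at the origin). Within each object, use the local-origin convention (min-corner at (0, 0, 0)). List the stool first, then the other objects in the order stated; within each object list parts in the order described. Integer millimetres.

translate([0, 0, 360]) cube([279, 263, 27]);
translate([21, 21, 0]) cylinder(h = 360, r = 21);
translate([258, 21, 0]) cylinder(h = 360, r = 21);
translate([21, 242, 0]) cylinder(h = 360, r = 21);
translate([258, 242, 0]) cylinder(h = 360, r = 21);
translate([609, 0, 0]) {
  cube([128, 321, 9]);
  translate([0, 0, 9]) cube([128, 9, 281]);
  translate([0, 312, 9]) cube([128, 9, 281]);
  translate([0, 9, 9]) cube([9, 303, 281]);
  translate([119, 9, 9]) cube([9, 303, 281]);
}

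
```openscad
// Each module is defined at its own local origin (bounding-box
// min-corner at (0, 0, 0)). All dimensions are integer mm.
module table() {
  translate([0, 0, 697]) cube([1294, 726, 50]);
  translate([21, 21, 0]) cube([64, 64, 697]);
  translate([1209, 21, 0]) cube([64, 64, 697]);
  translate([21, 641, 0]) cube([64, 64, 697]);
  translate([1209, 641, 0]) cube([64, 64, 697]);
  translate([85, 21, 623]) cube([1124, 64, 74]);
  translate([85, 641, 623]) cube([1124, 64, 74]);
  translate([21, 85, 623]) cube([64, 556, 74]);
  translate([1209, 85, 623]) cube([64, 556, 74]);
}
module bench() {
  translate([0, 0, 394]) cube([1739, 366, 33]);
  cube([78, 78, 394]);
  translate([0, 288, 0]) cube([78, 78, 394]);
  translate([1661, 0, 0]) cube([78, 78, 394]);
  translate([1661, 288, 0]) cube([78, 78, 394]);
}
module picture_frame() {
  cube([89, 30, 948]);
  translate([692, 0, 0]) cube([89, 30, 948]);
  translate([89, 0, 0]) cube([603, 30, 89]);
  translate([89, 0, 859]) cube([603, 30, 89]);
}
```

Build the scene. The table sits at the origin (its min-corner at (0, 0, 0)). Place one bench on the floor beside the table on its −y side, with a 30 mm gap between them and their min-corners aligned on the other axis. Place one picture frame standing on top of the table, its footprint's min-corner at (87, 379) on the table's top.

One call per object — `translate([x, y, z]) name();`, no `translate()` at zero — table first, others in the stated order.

table();
translate([0, -396, 0]) bench();
translate([87, 379, 747]) picture_frame();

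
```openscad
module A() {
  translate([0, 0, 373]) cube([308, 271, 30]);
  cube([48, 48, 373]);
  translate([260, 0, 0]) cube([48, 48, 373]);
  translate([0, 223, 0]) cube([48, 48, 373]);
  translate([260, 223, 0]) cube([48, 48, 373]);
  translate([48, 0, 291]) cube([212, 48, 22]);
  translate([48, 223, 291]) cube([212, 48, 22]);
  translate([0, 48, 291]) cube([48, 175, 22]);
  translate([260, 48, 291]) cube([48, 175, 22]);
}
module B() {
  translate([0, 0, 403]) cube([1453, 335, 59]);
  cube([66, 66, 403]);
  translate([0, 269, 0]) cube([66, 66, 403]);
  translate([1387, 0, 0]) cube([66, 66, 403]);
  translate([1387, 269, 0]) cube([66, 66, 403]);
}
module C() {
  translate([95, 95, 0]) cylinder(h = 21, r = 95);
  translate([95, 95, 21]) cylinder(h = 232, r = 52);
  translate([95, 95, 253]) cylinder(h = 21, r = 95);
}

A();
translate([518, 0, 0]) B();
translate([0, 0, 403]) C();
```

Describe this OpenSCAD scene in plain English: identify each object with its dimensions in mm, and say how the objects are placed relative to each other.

A is a four-legged stool. The seat is a 308×271×30 mm slab whose top surface is at z = 403 mm; four square legs, each 48×48 mm in cross-section, run from the floor (z = 0) to the underside of the seat, each flush with a corner of the seat. Four stretchers, 48 mm wide and 22 mm tall, connect adjacent legs with their undersides at z = 291 mm, each running between the inner faces of the legs it joins and aligned with the legs' outer faces on the other axis.

B is a bench: a 1453×335 mm seat slab, 59 mm thick, top at z = 462 mm, on four 66×66 mm square legs flush with the seat corners and standing on z = 0.

C is a spool: two coaxial disc flanges of radius 95 mm and thickness 21 mm, joined by a core cylinder of radius 52 mm and height 232 mm. The lower flange rests on z = 0 and the three cylinders share a vertical axis.

The bench is on the floor beside the stool on its +x side. The spool is on top of the stool.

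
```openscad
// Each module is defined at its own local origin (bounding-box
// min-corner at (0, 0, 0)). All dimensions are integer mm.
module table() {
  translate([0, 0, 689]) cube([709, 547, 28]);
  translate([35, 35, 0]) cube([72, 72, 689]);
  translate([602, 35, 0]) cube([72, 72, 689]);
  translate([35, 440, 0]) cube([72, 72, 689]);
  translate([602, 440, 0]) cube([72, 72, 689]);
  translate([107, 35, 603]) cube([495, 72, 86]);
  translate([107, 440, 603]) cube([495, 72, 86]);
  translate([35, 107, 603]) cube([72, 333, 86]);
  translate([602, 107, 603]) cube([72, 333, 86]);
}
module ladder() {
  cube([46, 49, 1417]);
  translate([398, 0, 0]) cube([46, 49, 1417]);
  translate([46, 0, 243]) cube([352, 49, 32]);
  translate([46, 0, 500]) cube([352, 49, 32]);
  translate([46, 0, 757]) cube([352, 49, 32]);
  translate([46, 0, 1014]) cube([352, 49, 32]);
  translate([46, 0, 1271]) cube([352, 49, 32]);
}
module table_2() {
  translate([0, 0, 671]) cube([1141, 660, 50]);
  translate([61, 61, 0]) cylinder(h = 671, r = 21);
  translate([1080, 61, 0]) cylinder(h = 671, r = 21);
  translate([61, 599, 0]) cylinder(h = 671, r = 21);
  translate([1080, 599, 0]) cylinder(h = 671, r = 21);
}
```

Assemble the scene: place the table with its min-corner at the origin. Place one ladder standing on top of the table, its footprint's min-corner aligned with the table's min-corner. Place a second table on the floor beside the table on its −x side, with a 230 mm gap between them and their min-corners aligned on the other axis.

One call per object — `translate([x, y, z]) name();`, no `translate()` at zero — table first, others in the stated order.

table();
translate([0, 0, 717]) ladder();
translate([-1371, 0, 0]) table_2();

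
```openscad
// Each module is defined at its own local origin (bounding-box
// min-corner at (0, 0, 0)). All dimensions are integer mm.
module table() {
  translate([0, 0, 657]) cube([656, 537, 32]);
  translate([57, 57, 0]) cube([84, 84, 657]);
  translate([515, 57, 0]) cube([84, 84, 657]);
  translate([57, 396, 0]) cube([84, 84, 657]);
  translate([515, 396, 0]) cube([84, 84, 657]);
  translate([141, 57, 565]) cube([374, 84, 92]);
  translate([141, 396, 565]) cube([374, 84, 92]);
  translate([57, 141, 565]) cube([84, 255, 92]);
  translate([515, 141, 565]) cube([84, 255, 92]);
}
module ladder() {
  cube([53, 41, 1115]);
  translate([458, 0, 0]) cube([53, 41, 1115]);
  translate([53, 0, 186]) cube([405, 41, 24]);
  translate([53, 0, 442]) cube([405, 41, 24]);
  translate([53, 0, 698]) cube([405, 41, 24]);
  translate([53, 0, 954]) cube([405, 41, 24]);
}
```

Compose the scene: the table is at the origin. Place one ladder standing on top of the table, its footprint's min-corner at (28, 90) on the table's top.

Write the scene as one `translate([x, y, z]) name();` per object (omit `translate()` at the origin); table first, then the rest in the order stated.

table();
translate([28, 90, 689]) ladder();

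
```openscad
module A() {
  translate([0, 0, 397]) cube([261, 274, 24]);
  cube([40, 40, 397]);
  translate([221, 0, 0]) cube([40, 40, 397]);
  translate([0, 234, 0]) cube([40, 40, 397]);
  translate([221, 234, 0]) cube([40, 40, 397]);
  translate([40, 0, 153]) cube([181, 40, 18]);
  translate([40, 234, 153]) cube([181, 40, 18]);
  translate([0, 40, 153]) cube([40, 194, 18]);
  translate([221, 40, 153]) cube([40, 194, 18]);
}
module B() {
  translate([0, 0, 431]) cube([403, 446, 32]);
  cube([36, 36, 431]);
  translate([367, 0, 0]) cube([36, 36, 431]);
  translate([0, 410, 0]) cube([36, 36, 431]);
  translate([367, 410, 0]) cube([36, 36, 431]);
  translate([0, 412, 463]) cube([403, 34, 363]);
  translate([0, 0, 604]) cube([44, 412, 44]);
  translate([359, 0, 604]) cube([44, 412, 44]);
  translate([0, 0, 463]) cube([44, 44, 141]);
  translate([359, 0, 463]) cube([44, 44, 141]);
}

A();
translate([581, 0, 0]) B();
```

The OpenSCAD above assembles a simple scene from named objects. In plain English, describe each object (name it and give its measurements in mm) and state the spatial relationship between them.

A is a four-legged stool. The seat is a 261×274×24 mm slab whose top surface is at z = 421 mm; four square legs, each 40×40 mm in cross-section, run from the floor (z = 0) to the underside of the seat, each flush with a corner of the seat. Four stretchers, 40 mm wide and 18 mm tall, connect adjacent legs with their undersides at z = 153 mm, each running between the inner faces of the legs it joins and aligned with the legs' outer faces on the other axis.

B is a chair: 403×446 mm seat, 32 mm thick, top at z = 463 mm, on four 36 mm square corner legs flush with the seat edges. A 34 mm thick backrest slab spans the full seat width, extending 363 mm above the seat top, its back face flush with the seat's +y edge. Two armrests of 44×44 mm section run along each side from the seat's front edge to the front of the backrest, top faces 185 mm above the seat top and outer faces flush with the seat's x-edges; a 44×44 mm post under the front of each armrest stands on the seat at the front corner.

The chair is on the floor beside the stool on its +x side.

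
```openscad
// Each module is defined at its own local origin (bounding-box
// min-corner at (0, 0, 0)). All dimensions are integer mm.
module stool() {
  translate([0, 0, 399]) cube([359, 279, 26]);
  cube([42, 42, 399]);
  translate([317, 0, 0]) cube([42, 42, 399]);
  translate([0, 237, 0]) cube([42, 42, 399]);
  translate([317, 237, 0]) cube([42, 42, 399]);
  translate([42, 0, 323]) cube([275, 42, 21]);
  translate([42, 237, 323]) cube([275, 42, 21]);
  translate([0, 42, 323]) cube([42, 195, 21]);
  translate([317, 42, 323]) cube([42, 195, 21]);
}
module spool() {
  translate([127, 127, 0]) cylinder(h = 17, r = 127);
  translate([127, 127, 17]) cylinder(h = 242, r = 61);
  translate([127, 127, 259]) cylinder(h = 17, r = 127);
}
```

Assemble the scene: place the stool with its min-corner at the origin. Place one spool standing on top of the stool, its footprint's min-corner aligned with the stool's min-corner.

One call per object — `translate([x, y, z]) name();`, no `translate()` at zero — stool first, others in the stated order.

stool();
translate([0, 0, 425]) spool();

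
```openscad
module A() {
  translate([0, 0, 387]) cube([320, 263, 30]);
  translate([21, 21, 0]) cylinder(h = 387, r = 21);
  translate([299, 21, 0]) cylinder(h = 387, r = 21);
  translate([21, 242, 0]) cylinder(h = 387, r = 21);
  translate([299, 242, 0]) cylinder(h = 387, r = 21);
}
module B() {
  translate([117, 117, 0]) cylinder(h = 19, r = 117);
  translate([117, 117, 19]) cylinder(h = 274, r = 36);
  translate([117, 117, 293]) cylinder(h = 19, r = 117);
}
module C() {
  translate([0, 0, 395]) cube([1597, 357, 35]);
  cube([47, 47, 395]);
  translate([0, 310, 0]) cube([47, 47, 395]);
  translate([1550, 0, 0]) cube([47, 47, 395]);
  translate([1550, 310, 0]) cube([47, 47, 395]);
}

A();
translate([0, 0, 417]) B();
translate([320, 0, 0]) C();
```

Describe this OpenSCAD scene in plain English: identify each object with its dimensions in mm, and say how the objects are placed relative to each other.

A is a four-legged stool. The seat is a 320×263×30 mm slab whose top surface is at z = 417 mm; four round legs, each 42 mm in diameter, run from the floor (z = 0) to the underside of the seat, each leg's axis is inset half a diameter from the nearest pair of seat edges (so the leg's bounding box is flush with the corner).

B is a spool: two coaxial disc flanges of radius 117 mm and thickness 19 mm, joined by a core cylinder of radius 36 mm and height 274 mm. The lower flange rests on z = 0 and the three cylinders share a vertical axis.

C is a bench: a 1597×357 mm seat slab, 35 mm thick, top at z = 430 mm, on four 47×47 mm square legs flush with the seat corners and standing on z = 0.

The spool is on top of the stool. The bench is against the stool's +x side, with their −y faces flush.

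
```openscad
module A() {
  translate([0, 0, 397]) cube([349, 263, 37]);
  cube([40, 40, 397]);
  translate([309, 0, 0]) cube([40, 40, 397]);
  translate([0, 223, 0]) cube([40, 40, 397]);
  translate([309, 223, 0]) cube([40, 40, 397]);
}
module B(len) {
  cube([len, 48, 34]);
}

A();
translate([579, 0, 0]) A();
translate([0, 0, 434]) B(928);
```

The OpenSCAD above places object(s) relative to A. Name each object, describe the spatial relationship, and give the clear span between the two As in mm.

A is a stool. B is a beam. A beam spans the tops of two stools. The clear span between the two stools is 230 mm.

Second stool starts at x = 579; first ends at x = 349; clear span = 579 − 349 = 230 mm.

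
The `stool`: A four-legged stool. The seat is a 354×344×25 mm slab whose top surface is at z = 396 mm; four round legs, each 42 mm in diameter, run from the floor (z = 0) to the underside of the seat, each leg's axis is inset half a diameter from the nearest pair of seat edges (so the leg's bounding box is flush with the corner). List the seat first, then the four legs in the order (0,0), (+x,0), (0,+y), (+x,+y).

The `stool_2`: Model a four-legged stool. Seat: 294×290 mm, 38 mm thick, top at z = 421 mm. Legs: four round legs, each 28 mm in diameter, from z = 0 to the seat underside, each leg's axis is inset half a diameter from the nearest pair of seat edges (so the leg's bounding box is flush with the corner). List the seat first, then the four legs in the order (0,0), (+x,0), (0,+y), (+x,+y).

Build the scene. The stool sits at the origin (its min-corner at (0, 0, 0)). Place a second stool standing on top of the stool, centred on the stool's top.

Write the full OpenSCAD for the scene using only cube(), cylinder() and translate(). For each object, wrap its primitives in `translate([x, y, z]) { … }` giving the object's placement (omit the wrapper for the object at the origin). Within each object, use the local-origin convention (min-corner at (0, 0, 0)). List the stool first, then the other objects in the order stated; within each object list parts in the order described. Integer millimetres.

translate([0, 0, 371]) cube([354, 344, 25]);
translate([21, 21, 0]) cylinder(h = 371, r = 21);
translate([333, 21, 0]) cylinder(h = 371, r = 21);
translate([21, 323, 0]) cylinder(h = 371, r = 21);
translate([333, 323, 0]) cylinder(h = 371, r = 21);
translate([30, 27, 396]) {
  translate([0, 0, 383]) cube([294, 290, 38]);
  translate([14, 14, 0]) cylinder(h = 383, r = 14);
  translate([280, 14, 0]) cylinder(h = 383, r = 14);
  translate([14, 276, 0]) cylinder(h = 383, r = 14);
  translate([280, 276, 0]) cylinder(h = 383, r = 14);
}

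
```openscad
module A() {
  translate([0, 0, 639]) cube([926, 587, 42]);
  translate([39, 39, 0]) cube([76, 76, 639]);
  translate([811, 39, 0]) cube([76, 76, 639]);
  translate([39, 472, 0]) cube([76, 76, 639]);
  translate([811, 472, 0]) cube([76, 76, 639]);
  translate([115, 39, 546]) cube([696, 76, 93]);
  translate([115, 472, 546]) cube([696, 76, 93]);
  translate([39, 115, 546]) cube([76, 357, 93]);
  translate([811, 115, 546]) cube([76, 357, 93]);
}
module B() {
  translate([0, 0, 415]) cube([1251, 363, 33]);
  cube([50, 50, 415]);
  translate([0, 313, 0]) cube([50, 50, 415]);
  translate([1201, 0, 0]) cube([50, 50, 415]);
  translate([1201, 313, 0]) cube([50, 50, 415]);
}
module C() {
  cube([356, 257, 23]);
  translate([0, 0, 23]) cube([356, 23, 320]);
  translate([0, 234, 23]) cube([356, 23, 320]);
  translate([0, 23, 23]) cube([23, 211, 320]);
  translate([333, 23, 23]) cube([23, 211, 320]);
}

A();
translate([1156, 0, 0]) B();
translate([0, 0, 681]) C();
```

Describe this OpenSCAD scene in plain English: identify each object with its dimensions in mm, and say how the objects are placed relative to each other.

A is a rectangular dining table. The top is 926×587×42 mm with its upper surface at z = 681 mm. It stands on four 76×76 mm square legs, each inset 39 mm from the nearest pair of top edges, running from the floor to the underside of the top. Four apron rails, 76 mm thick and 93 mm tall, run between adjacent legs with their top edges flush with the underside of the top and their outer faces flush with the legs' outer faces.

B is a long wooden bench with a 1251 mm (x) × 363 mm (y) seat, 33 mm thick, its top surface 448 mm above the floor. Four 50 mm square legs at the seat corners, flush with the edges, run from z = 0 to the seat underside.

C is an open-topped rectangular box: outside dimensions 356×257×343 mm, with a uniform wall and base thickness of 23 mm. The base is a full 356×257 slab on the floor; four walls sit on top of the base. The front and back walls (the −y and +y sides) span the full width; the two side walls fit between them.

The bench is on the floor beside the table on its +x side. The open box is on top of the table.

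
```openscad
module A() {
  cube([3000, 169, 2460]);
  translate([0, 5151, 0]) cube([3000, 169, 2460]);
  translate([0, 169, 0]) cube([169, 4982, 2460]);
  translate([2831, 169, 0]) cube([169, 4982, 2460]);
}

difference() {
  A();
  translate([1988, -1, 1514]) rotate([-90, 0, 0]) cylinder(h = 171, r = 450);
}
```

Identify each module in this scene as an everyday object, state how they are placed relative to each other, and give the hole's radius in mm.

The subtracted cylinder has r = 450 mm.

A is a house frame. The house frame has a circular hole through its front wall. The hole's radius is 450 mm.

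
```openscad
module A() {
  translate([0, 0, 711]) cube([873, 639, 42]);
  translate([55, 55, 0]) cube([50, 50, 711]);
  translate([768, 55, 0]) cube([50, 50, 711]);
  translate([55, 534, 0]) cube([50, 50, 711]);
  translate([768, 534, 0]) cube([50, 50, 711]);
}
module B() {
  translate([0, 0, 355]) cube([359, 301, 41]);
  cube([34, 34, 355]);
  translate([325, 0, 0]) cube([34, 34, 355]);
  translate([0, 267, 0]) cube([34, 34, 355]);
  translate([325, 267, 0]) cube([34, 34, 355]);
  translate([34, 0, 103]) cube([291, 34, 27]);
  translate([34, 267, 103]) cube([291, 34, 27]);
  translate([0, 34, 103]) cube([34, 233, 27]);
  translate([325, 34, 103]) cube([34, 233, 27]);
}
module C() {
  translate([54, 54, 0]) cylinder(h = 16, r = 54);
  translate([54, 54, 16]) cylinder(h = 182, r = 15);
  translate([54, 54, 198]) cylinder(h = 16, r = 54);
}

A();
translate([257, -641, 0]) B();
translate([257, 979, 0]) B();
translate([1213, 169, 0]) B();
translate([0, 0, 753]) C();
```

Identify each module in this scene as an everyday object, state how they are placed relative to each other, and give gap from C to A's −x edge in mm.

The spool's min-x is at 0; the table's min-x is 0; gap = 0 mm.

A is a table. B is a stool. C is a spool. Three stools sit around the table at the −y, +y, +x sides. The spool is on top of the table. The gap from the spool to the table's −x edge is 0 mm.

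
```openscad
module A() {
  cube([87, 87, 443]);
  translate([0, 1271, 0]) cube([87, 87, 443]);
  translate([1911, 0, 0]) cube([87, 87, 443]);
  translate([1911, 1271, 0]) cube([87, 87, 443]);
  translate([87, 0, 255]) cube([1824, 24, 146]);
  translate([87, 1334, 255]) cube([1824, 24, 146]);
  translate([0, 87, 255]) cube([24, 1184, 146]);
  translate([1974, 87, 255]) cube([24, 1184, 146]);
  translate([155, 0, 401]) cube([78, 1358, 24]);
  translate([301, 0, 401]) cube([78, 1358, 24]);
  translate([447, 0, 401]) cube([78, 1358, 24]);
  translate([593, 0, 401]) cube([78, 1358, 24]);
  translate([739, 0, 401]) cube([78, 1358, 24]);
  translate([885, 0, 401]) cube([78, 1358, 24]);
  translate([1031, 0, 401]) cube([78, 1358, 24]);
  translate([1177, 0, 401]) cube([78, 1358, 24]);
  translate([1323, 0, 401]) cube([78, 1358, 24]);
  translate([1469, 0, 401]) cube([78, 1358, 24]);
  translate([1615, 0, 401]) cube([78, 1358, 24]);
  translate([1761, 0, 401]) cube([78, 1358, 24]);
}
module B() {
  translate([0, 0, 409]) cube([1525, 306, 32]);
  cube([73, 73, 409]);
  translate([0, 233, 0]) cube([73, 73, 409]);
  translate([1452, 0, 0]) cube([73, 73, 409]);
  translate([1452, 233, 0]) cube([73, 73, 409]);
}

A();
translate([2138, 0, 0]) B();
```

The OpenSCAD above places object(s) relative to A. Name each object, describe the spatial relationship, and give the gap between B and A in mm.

A is a bed frame. B is a bench. The bench is on the floor beside the bed frame on its +x side. The gap between the bench and the bed frame is 140 mm.

The bench's nearest face is 140 mm from the bed frame's +x face.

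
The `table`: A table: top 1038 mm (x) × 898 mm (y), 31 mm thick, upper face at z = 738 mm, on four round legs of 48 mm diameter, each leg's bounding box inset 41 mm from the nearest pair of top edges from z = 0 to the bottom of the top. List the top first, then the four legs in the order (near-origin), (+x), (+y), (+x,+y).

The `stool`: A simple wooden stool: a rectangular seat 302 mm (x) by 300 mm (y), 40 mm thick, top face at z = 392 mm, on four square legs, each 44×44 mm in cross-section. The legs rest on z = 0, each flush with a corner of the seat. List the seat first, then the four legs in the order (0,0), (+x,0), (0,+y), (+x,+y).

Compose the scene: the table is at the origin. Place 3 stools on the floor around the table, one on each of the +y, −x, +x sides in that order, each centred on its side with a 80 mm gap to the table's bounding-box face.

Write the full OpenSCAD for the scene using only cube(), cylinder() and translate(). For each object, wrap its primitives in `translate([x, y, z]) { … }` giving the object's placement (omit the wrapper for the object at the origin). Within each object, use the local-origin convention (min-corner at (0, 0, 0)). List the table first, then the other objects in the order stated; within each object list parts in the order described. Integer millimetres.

translate([0, 0, 707]) cube([1038, 898, 31]);
translate([65, 65, 0]) cylinder(h = 707, r = 24);
translate([973, 65, 0]) cylinder(h = 707, r = 24);
translate([65, 833, 0]) cylinder(h = 707, r = 24);
translate([973, 833, 0]) cylinder(h = 707, r = 24);
translate([368, 978, 0]) {
  translate([0, 0, 352]) cube([302, 300, 40]);
  cube([44, 44, 352]);
  translate([258, 0, 0]) cube([44, 44, 352]);
  translate([0, 256, 0]) cube([44, 44, 352]);
  translate([258, 256, 0]) cube([44, 44, 352]);
}
translate([-382, 299, 0]) {
  translate([0, 0, 352]) cube([302, 300, 40]);
  cube([44, 44, 352]);
  translate([258, 0, 0]) cube([44, 44, 352]);
  translate([0, 256, 0]) cube([44, 44, 352]);
  translate([258, 256, 0]) cube([44, 44, 352]);
}
translate([1118, 299, 0]) {
  translate([0, 0, 352]) cube([302, 300, 40]);
  cube([44, 44, 352]);
  translate([258, 0, 0]) cube([44, 44, 352]);
  translate([0, 256, 0]) cube([44, 44, 352]);
  translate([258, 256, 0]) cube([44, 44, 352]);
}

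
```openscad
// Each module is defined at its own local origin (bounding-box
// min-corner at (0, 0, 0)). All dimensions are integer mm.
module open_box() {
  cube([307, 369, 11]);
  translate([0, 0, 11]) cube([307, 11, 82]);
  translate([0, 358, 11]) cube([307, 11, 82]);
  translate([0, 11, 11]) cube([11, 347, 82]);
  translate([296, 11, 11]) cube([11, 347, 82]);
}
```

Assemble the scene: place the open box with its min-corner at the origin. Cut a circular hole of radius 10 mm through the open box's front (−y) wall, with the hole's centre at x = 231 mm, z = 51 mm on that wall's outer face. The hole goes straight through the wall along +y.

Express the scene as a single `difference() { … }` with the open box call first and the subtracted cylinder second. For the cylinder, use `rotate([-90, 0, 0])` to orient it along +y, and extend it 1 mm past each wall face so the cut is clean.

difference() {
  open_box();
  translate([231, -1, 51]) rotate([-90, 0, 0]) cylinder(h = 13, r = 10);
}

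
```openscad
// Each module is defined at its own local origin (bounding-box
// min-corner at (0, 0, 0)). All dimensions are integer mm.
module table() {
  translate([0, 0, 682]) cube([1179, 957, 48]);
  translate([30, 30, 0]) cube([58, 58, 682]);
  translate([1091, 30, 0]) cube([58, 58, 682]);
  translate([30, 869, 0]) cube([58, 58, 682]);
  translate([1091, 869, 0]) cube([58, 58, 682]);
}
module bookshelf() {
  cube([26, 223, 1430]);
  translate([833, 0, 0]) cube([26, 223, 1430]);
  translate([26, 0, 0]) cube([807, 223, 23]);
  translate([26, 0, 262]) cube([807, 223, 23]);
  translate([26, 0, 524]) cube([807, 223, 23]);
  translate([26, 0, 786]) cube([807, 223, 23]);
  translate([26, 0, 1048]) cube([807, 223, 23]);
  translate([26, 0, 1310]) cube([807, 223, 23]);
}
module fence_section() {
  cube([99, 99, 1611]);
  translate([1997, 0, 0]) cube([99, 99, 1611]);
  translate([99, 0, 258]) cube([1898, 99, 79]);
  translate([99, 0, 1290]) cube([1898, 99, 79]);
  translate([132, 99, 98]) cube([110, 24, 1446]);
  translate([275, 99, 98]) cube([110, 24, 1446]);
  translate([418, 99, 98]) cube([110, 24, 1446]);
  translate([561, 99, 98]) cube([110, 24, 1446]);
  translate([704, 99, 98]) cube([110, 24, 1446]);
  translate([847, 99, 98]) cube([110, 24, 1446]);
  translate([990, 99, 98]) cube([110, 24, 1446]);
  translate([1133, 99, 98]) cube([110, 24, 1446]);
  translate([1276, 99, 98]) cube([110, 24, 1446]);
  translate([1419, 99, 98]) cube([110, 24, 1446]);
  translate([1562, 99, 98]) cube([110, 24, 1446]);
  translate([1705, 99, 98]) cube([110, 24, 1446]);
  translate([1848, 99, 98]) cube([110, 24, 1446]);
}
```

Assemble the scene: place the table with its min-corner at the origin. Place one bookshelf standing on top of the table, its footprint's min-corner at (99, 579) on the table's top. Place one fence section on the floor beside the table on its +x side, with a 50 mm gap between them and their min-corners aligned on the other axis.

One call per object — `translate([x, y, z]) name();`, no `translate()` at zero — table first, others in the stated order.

table();
translate([99, 579, 730]) bookshelf();
translate([1229, 0, 0]) fence_section();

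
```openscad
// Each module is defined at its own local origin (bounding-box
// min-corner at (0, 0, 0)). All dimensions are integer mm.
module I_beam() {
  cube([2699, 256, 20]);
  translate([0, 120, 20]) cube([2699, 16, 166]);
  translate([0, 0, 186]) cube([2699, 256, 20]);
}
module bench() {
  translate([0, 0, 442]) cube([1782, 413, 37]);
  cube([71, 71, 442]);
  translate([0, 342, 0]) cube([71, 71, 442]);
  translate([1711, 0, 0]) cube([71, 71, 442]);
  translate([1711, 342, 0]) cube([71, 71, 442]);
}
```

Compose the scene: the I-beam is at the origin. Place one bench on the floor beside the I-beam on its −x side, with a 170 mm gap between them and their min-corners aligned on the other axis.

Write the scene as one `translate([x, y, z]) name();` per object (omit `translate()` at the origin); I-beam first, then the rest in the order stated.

I_beam();
translate([-1952, 0, 0]) bench();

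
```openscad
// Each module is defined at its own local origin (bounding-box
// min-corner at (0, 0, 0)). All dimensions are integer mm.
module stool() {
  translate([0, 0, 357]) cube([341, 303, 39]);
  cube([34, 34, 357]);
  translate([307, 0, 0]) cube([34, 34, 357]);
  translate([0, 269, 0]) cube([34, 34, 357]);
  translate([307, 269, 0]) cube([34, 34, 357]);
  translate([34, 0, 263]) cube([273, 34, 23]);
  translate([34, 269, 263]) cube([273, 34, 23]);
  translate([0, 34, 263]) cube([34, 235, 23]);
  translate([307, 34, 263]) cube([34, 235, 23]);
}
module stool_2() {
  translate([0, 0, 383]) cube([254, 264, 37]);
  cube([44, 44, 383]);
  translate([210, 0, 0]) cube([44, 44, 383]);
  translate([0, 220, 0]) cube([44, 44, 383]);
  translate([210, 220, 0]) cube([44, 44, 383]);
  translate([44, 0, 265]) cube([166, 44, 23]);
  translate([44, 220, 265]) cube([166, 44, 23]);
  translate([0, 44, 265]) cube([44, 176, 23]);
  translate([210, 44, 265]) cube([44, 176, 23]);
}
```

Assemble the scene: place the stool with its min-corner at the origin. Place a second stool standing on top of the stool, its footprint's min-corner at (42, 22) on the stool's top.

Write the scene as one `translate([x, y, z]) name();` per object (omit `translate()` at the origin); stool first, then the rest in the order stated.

stool();
translate([42, 22, 396]) stool_2();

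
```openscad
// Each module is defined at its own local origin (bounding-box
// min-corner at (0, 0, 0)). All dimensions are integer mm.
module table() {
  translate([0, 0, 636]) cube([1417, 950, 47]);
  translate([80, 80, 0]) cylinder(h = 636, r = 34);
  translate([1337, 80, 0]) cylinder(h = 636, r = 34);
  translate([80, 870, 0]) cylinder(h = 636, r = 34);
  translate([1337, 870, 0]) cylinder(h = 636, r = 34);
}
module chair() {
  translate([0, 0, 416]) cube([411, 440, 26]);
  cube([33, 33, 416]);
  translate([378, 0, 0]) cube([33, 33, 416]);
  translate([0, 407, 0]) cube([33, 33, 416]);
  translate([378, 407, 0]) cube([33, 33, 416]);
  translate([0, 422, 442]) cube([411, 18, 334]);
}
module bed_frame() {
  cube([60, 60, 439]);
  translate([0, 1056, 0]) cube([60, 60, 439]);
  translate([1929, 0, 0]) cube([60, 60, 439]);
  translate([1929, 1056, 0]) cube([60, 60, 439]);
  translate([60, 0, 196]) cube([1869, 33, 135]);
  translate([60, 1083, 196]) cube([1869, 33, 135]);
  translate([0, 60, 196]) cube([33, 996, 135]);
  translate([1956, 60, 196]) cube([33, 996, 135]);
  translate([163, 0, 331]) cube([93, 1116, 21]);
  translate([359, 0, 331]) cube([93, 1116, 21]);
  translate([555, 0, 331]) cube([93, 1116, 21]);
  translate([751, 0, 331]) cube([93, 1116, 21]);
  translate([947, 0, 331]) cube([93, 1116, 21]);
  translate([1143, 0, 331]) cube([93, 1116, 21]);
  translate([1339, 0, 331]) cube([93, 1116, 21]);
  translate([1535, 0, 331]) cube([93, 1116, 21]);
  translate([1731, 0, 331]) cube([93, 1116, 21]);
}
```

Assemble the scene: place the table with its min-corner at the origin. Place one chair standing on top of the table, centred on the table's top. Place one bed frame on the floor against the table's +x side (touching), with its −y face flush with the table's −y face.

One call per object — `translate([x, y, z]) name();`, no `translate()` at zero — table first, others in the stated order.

table();
translate([503, 255, 683]) chair();
translate([1417, 0, 0]) bed_frame();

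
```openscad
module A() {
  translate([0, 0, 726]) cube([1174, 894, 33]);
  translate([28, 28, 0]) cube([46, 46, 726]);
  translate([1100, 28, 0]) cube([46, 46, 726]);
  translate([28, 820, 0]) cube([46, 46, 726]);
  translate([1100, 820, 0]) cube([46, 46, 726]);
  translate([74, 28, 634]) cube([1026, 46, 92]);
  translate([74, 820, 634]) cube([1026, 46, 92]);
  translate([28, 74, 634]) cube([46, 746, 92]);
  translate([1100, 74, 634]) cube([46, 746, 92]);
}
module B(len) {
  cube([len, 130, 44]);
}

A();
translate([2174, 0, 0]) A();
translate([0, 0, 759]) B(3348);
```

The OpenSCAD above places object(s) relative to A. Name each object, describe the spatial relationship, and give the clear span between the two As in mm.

Second table starts at x = 2174; first ends at x = 1174; clear span = 2174 − 1174 = 1000 mm.

A is a table. B is a beam. A beam spans the tops of two tables. The clear span between the two tables is 1000 mm.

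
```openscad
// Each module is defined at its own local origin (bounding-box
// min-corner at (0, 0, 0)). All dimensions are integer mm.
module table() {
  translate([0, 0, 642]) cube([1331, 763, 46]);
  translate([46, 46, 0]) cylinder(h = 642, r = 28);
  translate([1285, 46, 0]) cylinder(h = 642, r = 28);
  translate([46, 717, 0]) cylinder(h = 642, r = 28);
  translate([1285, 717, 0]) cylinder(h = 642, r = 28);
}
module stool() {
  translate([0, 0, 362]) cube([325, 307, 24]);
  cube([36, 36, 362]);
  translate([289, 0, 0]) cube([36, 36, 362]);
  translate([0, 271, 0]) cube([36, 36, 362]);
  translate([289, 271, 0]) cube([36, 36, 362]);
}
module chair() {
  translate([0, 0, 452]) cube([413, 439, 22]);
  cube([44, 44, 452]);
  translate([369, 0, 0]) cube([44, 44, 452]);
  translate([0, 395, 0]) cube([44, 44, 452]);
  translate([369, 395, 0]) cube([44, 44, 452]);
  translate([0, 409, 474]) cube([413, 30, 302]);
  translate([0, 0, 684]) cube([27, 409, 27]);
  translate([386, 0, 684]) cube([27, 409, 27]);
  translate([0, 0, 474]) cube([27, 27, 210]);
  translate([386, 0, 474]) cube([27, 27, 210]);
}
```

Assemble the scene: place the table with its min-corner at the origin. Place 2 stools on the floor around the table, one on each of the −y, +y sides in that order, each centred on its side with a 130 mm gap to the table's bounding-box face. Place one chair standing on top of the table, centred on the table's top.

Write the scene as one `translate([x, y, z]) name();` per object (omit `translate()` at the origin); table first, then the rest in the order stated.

table();
translate([503, -437, 0]) stool();
translate([503, 893, 0]) stool();
translate([459, 162, 688]) chair();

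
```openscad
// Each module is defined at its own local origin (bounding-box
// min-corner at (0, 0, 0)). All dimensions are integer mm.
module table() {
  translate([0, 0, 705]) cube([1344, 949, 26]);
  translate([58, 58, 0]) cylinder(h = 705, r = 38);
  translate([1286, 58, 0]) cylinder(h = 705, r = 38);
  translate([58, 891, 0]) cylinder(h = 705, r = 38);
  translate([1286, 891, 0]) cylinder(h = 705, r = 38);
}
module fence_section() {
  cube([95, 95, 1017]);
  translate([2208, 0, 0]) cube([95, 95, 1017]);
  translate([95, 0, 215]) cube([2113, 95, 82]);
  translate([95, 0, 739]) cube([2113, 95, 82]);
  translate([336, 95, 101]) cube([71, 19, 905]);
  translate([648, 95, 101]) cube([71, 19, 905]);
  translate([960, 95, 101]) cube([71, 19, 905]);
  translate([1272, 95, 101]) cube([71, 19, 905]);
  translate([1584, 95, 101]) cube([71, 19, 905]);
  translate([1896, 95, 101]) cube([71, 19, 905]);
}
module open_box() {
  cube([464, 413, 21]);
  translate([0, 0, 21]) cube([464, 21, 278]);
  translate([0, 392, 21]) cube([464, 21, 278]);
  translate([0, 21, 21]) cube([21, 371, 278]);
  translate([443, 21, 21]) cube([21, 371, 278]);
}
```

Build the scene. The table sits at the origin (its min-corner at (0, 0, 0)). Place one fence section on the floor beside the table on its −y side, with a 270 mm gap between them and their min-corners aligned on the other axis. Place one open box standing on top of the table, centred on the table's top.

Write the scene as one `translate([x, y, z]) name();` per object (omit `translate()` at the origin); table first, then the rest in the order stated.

table();
translate([0, -384, 0]) fence_section();
translate([440, 268, 731]) open_box();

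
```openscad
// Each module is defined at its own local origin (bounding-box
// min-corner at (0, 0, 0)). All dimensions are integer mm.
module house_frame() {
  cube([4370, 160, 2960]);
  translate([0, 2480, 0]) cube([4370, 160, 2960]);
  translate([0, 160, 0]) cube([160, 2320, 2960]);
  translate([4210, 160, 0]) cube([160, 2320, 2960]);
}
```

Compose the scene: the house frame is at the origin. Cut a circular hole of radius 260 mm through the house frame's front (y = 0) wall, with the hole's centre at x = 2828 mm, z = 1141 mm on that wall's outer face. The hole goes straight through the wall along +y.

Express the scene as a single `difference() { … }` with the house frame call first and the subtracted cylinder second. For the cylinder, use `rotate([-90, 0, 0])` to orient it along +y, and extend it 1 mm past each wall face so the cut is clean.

difference() {
  house_frame();
  translate([2828, -1, 1141]) rotate([-90, 0, 0]) cylinder(h = 162, r = 260);
}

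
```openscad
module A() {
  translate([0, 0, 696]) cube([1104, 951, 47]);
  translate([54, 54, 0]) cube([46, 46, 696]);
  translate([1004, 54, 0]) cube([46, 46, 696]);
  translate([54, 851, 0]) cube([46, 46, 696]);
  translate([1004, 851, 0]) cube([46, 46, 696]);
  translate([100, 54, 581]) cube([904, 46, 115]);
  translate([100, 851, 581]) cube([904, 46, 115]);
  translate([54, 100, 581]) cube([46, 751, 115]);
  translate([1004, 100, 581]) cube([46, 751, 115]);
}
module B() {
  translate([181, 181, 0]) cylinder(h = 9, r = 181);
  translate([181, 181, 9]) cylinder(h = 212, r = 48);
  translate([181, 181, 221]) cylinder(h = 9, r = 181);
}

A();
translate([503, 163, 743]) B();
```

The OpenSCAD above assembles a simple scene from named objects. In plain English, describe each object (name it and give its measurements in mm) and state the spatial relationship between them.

A is a table: top 1104 mm (x) × 951 mm (y), 47 mm thick, upper face at z = 743 mm, on four 46×46 mm square legs, each inset 54 mm from the nearest pair of top edges, running from z = 0 to the bottom of the top. Four apron rails, 46 mm thick and 115 mm tall, run between adjacent legs with their top edges flush with the underside of the top and their outer faces flush with the legs' outer faces.

B is a spool: two coaxial disc flanges of radius 181 mm and thickness 9 mm, joined by a core cylinder of radius 48 mm and height 212 mm. The lower flange rests on z = 0 and the three cylinders share a vertical axis.

The spool is on top of the table.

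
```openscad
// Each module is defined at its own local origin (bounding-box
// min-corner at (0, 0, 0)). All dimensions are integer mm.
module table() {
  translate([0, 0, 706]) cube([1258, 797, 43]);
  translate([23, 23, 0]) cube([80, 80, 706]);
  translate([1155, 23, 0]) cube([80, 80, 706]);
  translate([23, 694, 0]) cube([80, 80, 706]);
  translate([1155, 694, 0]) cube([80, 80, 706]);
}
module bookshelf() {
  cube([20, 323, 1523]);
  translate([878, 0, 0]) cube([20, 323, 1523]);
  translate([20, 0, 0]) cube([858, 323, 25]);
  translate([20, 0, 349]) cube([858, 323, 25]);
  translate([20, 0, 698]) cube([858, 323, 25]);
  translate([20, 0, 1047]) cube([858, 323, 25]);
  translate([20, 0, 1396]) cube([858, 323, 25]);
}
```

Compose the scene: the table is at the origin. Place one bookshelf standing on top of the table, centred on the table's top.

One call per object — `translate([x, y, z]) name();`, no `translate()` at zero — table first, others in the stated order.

table();
translate([180, 237, 749]) bookshelf();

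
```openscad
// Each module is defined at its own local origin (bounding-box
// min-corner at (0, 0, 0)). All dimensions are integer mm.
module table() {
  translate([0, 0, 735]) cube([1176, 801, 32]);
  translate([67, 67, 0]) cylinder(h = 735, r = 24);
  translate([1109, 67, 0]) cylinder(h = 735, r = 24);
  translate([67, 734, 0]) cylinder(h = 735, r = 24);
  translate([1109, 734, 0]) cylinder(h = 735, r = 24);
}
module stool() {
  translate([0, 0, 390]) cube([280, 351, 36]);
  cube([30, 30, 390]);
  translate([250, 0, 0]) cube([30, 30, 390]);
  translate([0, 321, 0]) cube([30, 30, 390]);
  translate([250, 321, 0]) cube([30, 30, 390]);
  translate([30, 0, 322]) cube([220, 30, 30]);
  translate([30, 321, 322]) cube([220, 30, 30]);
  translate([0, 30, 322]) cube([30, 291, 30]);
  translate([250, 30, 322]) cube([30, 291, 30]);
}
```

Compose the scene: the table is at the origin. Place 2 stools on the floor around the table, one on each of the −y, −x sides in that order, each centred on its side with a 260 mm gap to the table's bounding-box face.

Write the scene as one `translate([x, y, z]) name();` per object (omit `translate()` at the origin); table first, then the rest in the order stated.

table();
translate([448, -611, 0]) stool();
translate([-540, 225, 0]) stool();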